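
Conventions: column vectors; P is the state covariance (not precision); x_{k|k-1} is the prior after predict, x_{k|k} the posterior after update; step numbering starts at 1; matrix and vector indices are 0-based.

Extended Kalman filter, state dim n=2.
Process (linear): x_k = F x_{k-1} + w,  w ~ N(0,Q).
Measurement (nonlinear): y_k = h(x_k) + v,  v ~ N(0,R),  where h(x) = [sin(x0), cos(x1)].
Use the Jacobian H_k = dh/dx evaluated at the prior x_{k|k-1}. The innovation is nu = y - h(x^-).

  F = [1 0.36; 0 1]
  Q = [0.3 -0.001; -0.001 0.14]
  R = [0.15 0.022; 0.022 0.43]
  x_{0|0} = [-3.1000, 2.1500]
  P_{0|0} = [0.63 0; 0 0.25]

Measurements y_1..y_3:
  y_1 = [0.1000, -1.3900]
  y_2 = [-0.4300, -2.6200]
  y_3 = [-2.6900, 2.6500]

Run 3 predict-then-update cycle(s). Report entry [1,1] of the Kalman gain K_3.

step 1: x^-=[-2.3260, 2.1500]  P^-=[0.9624 0.0890; 0.0890 0.3900]  H_jac=[-0.6854 0.0000; 0.0000 -0.8369]  S=[0.6022 0.0731; 0.0731 0.7032]  K=[-1.0965 0.0080; -0.0456 -0.4594]  nu=[0.8281, -0.8426]  x^+=[-3.2408, 2.4994]  P^+=[0.2397 0.0247; 0.0247 0.2373]
step 2: x^-=[-2.3410, 2.4994]  P^-=[0.5882 0.1091; 0.1091 0.3773]  H_jac=[-0.6963 0.0000; 0.0000 -0.5989]  S=[0.4352 0.0675; 0.0675 0.5653]  K=[-0.9407 -0.0033; -0.1147 -0.3860]  nu=[0.2878, -1.8192]  x^+=[-2.6057, 3.1686]  P^+=[0.2028 0.0369; 0.0369 0.2813]
step 3: x^-=[-1.4650, 3.1686]  P^-=[0.5658 0.1372; 0.1372 0.4213]  H_jac=[0.1056 0.0000; 0.0000 0.0270]  S=[0.1563 0.0224; 0.0224 0.4303]  K=[0.3838 -0.0114; 0.0896 0.0218]  nu=[-1.6956, 3.6496]  x^+=[-2.1573, 3.0962]  P^+=[0.5429 0.1318; 0.1318 0.4198]

K[1,1] = 0.0218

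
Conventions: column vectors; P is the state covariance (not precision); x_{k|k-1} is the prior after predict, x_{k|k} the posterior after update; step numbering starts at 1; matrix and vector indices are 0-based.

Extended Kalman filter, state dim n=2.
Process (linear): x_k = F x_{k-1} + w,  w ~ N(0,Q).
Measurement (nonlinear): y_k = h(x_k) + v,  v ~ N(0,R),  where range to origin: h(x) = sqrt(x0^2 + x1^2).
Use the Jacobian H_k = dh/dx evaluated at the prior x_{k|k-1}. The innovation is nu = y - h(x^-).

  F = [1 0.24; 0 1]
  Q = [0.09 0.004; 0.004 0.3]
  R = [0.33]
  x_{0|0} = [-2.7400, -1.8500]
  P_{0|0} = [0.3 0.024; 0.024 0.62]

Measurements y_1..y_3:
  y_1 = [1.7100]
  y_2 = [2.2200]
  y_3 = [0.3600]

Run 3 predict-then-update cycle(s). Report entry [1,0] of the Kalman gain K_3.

step 1: x^-=[-3.1840, -1.8500]  P^-=[0.4372 0.1768; 0.1768 0.9200]  H_jac=[-0.8646 -0.5024]  S=[1.0427]  K=[-0.4478; -0.5899]  nu=[-1.9724]  x^+=[-2.3008, -0.6865]  P^+=[0.2282 -0.0986; -0.0986 0.5572]
step 2: x^-=[-2.4656, -0.6865]  P^-=[0.3029 0.0391; 0.0391 0.8572]  H_jac=[-0.9634 -0.2682]  S=[0.6930]  K=[-0.4363; -0.3861]  nu=[-0.3394]  x^+=[-2.3175, -0.5554]  P^+=[0.1711 -0.0776; -0.0776 0.7539]
step 3: x^-=[-2.4508, -0.5554]  P^-=[0.2672 0.1073; 0.1073 1.0539]  H_jac=[-0.9753 -0.2210]  S=[0.6819]  K=[-0.4170; -0.4951]  nu=[-2.1530]  x^+=[-1.5531, 0.5104]  P^+=[0.1487 -0.0335; -0.0335 0.8867]

K[1,0] = -0.4951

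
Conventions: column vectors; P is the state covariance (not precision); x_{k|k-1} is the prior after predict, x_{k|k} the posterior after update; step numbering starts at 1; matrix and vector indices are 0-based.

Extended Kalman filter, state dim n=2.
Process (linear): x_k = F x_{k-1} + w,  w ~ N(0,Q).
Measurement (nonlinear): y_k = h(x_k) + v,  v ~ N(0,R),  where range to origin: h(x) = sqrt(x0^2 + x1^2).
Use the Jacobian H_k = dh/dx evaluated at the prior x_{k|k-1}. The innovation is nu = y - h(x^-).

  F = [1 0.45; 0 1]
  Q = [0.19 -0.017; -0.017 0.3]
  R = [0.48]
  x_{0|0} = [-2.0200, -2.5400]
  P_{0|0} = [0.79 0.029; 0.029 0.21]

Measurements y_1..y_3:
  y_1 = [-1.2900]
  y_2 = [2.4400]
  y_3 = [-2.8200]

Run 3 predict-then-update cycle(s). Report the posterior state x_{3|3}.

x_post = [0.7493, 0.3846]

step 1: x^-=[-3.1630, -2.5400]  P^-=[1.0486 0.1065; 0.1065 0.5100]  H_jac=[-0.7797 -0.6261]  S=[1.4214]  K=[-0.6221; -0.2831]  nu=[-5.3466]  x^+=[0.1632, -1.0265]  P^+=[0.4985 -0.1438; -0.1438 0.3961]
step 2: x^-=[-0.2987, -1.0265]  P^-=[0.6392 0.0174; 0.0174 0.6961]  H_jac=[-0.2794 -0.9602]  S=[1.1810]  K=[-0.1654; -0.5701]  nu=[1.3709]  x^+=[-0.5254, -1.8080]  P^+=[0.6069 -0.0939; -0.0939 0.3123]
step 3: x^-=[-1.3390, -1.8080]  P^-=[0.7757 0.0296; 0.0296 0.6123]  H_jac=[-0.5952 -0.8036]  S=[1.1785]  K=[-0.4119; -0.4325]  nu=[-5.0699]  x^+=[0.7493, 0.3846]  P^+=[0.5757 -0.1803; -0.1803 0.3919]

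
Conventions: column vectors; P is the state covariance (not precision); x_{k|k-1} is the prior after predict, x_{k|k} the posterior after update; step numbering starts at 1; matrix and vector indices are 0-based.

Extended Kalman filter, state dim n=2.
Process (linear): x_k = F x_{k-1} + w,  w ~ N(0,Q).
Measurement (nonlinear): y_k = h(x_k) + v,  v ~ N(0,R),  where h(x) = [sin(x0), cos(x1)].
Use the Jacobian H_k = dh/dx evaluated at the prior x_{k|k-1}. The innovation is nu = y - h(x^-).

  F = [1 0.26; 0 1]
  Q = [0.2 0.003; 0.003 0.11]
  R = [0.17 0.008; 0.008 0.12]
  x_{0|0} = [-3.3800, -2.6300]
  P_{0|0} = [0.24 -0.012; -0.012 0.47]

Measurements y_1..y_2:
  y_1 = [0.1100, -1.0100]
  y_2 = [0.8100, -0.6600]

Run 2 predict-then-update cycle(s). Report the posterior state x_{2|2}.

x_post = [-4.1256, -2.4835]

step 1: x^-=[-4.0638, -2.6300]  P^-=[0.4655 0.1132; 0.1132 0.5800]  H_jac=[-0.6041 0.0000; 0.0000 0.4896]  S=[0.3399 -0.0255; -0.0255 0.2590]  K=[-0.8174 0.1336; -0.1199 1.0845]  nu=[-0.6869, -0.1380]  x^+=[-3.5207, -2.6973]  P^+=[0.2283 0.0194; 0.0194 0.2639]
step 2: x^-=[-4.2220, -2.6973]  P^-=[0.4562 0.0910; 0.0910 0.3739]  H_jac=[-0.4709 0.0000; 0.0000 0.4298]  S=[0.2712 -0.0104; -0.0104 0.1891]  K=[-0.7860 0.1635; -0.1256 0.8430]  nu=[-0.0722, 0.2429]  x^+=[-4.1256, -2.4835]  P^+=[0.2809 0.0310; 0.0310 0.2330]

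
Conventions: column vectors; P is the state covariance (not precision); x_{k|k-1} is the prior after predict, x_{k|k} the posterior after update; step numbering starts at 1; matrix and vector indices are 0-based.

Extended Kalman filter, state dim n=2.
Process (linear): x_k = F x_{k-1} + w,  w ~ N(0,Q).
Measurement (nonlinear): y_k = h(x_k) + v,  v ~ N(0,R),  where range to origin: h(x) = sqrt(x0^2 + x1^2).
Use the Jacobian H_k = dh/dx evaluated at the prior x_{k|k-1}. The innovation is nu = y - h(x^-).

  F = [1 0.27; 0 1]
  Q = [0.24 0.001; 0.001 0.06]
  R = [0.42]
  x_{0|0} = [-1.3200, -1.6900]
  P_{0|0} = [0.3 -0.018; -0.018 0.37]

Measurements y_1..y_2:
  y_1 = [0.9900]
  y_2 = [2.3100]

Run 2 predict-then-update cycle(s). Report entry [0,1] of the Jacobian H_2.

H_jac[0,1] = -0.6360

step 1: x^-=[-1.7763, -1.6900]  P^-=[0.5573 0.0829; 0.0829 0.4300]  H_jac=[-0.7245 -0.6893]  S=[0.9996]  K=[-0.4611; -0.3566]  nu=[-1.4618]  x^+=[-1.1023, -1.1687]  P^+=[0.3448 -0.0814; -0.0814 0.3029]
step 2: x^-=[-1.4179, -1.1687]  P^-=[0.5629 0.0013; 0.0013 0.3629]  H_jac=[-0.7716 -0.6360]  S=[0.9033]  K=[-0.4818; -0.2567]  nu=[0.4725]  x^+=[-1.6455, -1.2900]  P^+=[0.3532 -0.1104; -0.1104 0.3034]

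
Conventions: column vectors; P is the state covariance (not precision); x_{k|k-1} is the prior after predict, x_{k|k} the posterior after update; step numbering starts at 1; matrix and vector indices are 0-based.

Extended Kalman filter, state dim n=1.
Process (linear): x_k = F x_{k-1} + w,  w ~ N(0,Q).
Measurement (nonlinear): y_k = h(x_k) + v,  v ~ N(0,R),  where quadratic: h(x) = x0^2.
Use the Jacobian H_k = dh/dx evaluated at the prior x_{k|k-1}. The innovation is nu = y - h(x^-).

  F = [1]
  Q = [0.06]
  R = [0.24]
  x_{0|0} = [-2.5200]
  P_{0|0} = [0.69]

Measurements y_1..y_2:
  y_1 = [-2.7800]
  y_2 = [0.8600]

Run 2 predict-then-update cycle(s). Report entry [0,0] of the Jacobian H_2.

step 1: x^-=[-2.5200]  P^-=[0.7500]  H_jac=[-5.0400]  S=[19.2912]  K=[-0.1959]  nu=[-9.1304]  x^+=[-0.7310]  P^+=[0.0093]
step 2: x^-=[-0.7310]  P^-=[0.0693]  H_jac=[-1.4619]  S=[0.3882]  K=[-0.2611]  nu=[0.3257]  x^+=[-0.8160]  P^+=[0.0429]

H_jac[0,0] = -1.4619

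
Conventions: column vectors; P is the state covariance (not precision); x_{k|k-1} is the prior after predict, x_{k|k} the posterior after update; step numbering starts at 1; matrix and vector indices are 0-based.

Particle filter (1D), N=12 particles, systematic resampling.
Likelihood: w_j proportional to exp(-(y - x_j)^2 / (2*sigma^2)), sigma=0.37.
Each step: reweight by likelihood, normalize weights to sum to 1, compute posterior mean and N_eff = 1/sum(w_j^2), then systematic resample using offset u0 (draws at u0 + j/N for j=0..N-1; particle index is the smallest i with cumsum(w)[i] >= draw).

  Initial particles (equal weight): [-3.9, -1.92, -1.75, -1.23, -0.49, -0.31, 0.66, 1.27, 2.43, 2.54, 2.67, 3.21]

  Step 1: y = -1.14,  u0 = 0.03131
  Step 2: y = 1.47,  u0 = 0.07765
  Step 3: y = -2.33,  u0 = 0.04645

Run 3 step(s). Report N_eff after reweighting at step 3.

N_eff = 12.0000

step 1: w=[0.0000, 0.0665, 0.1576, 0.5954, 0.1311, 0.0495, 0.0000, 0.0000, 0.0000, 0.0000, 0.0000, 0.0000]  mean=-1.2152  Neff=2.4793  idx=[1, 2, 2, 3, 3, 3, 3, 3, 3, 3, 4, 4]
step 2: w=[0.0000, 0.0000, 0.0000, 0.0000, 0.0000, 0.0000, 0.0000, 0.0000, 0.0000, 0.0000, 0.5000, 0.5000]  mean=-0.4900  Neff=2.0000  idx=[10, 10, 10, 10, 10, 10, 11, 11, 11, 11, 11, 11]
step 3: w=[0.0833, 0.0833, 0.0833, 0.0833, 0.0833, 0.0833, 0.0833, 0.0833, 0.0833, 0.0833, 0.0833, 0.0833]  mean=-0.4900  Neff=12.0000  idx=[0, 1, 2, 3, 4, 5, 6, 7, 8, 9, 10, 11]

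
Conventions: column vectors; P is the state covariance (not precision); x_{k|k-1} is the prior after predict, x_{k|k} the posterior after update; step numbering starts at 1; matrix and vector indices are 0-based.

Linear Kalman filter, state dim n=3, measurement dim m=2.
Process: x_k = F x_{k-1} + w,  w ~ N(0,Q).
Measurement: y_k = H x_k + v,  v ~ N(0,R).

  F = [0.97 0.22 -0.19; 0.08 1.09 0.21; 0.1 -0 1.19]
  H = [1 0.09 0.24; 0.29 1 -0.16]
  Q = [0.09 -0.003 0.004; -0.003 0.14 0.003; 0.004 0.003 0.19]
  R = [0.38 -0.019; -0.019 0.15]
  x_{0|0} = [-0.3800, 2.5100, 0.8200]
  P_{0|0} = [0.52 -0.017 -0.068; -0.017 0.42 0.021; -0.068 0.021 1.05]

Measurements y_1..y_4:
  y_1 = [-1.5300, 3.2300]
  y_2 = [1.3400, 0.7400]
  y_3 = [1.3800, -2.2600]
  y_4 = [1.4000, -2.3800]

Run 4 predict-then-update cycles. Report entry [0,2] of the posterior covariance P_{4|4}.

step 1: x^-=[0.0278, 2.8777, 0.9378]  P^-=[0.6536 0.0617 -0.2550; 0.0617 0.6930 0.2870; -0.2550 0.2870 1.6659]  S=[1.0362 0.3201; 0.3201 0.9082]  K=[0.5360 0.1327; -0.0448 0.7480; 0.2052 -0.1312]  nu=[-2.0419, 0.4943]  x^+=[-1.0011, 3.3389, 0.4540]  P^+=[0.2943 -0.1299 -0.3394; -0.1299 0.2043 0.3347; -0.3394 0.3347 1.6239]
step 2: x^-=[-0.3228, 3.6546, 0.4402]  P^-=[0.4771 -0.2535 -0.6352; -0.2535 0.5753 0.7917; -0.6352 0.7917 2.4118]  S=[0.6844 0.0545; 0.0545 0.4858]  K=[0.4473 -0.0779; -0.0792 0.7811; -0.0147 0.4578]  nu=[1.2282, -2.7506]  x^+=[0.4408, 1.4087, -0.8369]  P^+=[0.3410 -0.2190 -0.6246; -0.2190 0.2814 0.6198; -0.6246 0.6198 2.3106]
step 3: x^-=[0.8965, 1.3950, -0.9519]  P^-=[0.5929 -0.4541 -1.0370; -0.4541 0.8029 1.2906; -1.0370 1.2906 3.3167]  S=[0.6467 0.0167; 0.0167 0.5075]  K=[0.4751 -0.2448; -0.1354 0.9201; -0.2166 0.9119]  nu=[0.5864, -4.0673]  x^+=[2.1707, -2.4268, -4.7878]  P^+=[0.4204 -0.3061 -0.8653; -0.3061 0.3656 0.8512; -0.8653 0.8512 2.8710]
step 4: x^-=[2.4814, -3.4769, -5.4804]  P^-=[0.7240 -0.6264 -1.3706; -0.6264 1.0108 1.6940; -1.3706 1.6940 4.0539]  S=[0.6483 -0.0104; -0.0104 0.5473]  K=[0.5169 -0.3503; -0.1825 1.0163; -0.3594 1.1769]  nu=[0.5468, -0.4995]  x^+=[2.9390, -4.0844, -6.2649]  P^+=[0.4799 -0.3642 -1.0169; -0.3642 0.4201 0.9908; -1.0169 0.9908 3.2032]

P_post[0,2] = -1.0169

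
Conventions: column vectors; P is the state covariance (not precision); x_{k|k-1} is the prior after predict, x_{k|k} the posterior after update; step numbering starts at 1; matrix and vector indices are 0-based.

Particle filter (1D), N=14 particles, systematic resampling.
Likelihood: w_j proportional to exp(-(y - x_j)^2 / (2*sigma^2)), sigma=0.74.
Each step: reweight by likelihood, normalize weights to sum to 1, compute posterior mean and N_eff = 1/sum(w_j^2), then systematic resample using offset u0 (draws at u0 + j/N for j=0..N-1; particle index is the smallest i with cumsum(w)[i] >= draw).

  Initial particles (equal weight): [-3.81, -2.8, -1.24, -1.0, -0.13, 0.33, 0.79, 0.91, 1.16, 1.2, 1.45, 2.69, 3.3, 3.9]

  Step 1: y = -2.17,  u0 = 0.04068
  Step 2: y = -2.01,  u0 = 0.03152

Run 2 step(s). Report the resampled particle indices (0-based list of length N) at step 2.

resampled_idx = [1, 2, 3, 3, 4, 5, 6, 7, 8, 9, 9, 10, 12, 13]

step 1: w=[0.0554, 0.4494, 0.2932, 0.1850, 0.0144, 0.0021, 0.0002, 0.0001, 0.0000, 0.0000, 0.0000, 0.0000, 0.0000, 0.0000]  mean=-2.0189  Neff=3.0726  idx=[0, 1, 1, 1, 1, 1, 1, 2, 2, 2, 2, 3, 3, 3]
step 2: w=[0.0075, 0.0813, 0.0813, 0.0813, 0.0813, 0.0813, 0.0813, 0.0837, 0.0837, 0.0837, 0.0837, 0.0566, 0.0566, 0.0566]  mean=-1.9795  Neff=12.9262  idx=[1, 2, 3, 3, 4, 5, 6, 7, 8, 9, 9, 10, 12, 13]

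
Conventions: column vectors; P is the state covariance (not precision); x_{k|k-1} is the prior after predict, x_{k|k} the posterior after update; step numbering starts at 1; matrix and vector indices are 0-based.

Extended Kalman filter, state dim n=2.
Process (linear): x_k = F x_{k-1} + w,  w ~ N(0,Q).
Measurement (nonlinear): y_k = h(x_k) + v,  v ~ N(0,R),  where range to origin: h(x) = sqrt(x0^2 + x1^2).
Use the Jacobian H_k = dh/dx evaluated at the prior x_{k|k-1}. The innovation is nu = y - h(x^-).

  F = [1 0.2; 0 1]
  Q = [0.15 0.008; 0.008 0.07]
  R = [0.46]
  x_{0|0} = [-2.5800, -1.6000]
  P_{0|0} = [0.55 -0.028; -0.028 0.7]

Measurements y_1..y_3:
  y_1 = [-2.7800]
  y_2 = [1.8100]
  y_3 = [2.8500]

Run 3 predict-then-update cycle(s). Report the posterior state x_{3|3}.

x_post = [1.3831, 1.6494]

step 1: x^-=[-2.9000, -1.6000]  P^-=[0.7168 0.1200; 0.1200 0.7700]  H_jac=[-0.8756 -0.4831]  S=[1.2907]  K=[-0.5312; -0.3696]  nu=[-6.0921]  x^+=[0.3359, 0.6516]  P^+=[0.3526 -0.1334; -0.1334 0.5937]
step 2: x^-=[0.4662, 0.6516]  P^-=[0.4730 -0.0066; -0.0066 0.6637]  H_jac=[0.5819 0.8133]  S=[1.0528]  K=[0.2563; 0.5090]  nu=[1.0088]  x^+=[0.7248, 1.1651]  P^+=[0.4039 -0.1440; -0.1440 0.3909]
step 3: x^-=[0.9578, 1.1651]  P^-=[0.5119 -0.0578; -0.0578 0.4609]  H_jac=[0.6350 0.7725]  S=[0.8848]  K=[0.3169; 0.3609]  nu=[1.3418]  x^+=[1.3831, 1.6494]  P^+=[0.4230 -0.1590; -0.1590 0.3457]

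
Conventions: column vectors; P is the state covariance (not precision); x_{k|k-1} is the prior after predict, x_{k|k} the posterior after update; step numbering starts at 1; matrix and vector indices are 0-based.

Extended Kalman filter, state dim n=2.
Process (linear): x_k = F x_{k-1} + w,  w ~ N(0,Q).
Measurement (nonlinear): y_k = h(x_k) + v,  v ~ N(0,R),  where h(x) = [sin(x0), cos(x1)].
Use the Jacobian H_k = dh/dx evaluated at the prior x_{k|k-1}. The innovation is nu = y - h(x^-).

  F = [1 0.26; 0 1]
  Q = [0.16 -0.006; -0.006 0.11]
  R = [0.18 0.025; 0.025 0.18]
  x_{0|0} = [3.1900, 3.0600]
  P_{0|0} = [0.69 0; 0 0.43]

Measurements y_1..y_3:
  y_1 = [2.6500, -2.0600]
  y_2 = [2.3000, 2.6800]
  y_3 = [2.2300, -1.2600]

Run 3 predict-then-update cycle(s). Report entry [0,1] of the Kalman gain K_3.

K[0,1] = -0.2682

step 1: x^-=[3.9856, 3.0600]  P^-=[0.8791 0.1058; 0.1058 0.5400]  H_jac=[-0.6645 0.0000; 0.0000 -0.0815]  S=[0.5681 0.0307; 0.0307 0.1836]  K=[-1.0350 0.1263; -0.1118 -0.2210]  nu=[3.3973, -1.0633]  x^+=[0.3352, 2.9152]  P^+=[0.2756 0.0386; 0.0386 0.5224]
step 2: x^-=[1.0932, 2.9152]  P^-=[0.4910 0.1684; 0.1684 0.6324]  H_jac=[0.4597 0.0000; 0.0000 -0.2244]  S=[0.2837 0.0076; 0.0076 0.2119]  K=[0.8010 -0.2073; 0.2911 -0.6804]  nu=[1.4119, 3.6545]  x^+=[1.4667, 0.8397]  P^+=[0.3024 0.0770; 0.0770 0.5133]
step 3: x^-=[1.6850, 0.8397]  P^-=[0.5371 0.2045; 0.2045 0.6233]  H_jac=[-0.1140 0.0000; 0.0000 -0.7444]  S=[0.1870 0.0423; 0.0423 0.5254]  K=[-0.2667 -0.2682; 0.0768 -0.8893]  nu=[1.2365, -1.9277]  x^+=[1.8723, 2.6489]  P^+=[0.4800 0.0738; 0.0738 0.2124]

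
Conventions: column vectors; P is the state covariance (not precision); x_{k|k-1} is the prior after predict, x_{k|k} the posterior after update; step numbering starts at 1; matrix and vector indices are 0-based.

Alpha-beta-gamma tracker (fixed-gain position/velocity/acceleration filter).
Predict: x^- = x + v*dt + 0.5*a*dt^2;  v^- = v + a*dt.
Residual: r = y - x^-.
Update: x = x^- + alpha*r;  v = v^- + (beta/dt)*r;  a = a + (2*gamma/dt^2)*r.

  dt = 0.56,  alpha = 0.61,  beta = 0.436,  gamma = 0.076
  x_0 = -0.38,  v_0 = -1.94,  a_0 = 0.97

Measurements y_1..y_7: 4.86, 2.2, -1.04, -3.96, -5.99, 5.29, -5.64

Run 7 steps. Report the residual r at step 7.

resid = -7.0622

step 1: x_pred=-1.3143  r=6.1743  x^+=2.4520  v^+=3.4103  a^+=3.9626
step 2: x_pred=4.9832  r=-2.7832  x^+=3.2854  v^+=3.4625  a^+=2.6137
step 3: x_pred=5.6343  r=-6.6743  x^+=1.5630  v^+=-0.2702  a^+=-0.6213
step 4: x_pred=1.3142  r=-5.2742  x^+=-1.9031  v^+=-4.7245  a^+=-3.1777
step 5: x_pred=-5.0470  r=-0.9430  x^+=-5.6222  v^+=-7.2382  a^+=-3.6347
step 6: x_pred=-10.2456  r=15.5356  x^+=-0.7689  v^+=2.8219  a^+=3.8952
step 7: x_pred=1.4222  r=-7.0622  x^+=-2.8858  v^+=-0.4952  a^+=0.4723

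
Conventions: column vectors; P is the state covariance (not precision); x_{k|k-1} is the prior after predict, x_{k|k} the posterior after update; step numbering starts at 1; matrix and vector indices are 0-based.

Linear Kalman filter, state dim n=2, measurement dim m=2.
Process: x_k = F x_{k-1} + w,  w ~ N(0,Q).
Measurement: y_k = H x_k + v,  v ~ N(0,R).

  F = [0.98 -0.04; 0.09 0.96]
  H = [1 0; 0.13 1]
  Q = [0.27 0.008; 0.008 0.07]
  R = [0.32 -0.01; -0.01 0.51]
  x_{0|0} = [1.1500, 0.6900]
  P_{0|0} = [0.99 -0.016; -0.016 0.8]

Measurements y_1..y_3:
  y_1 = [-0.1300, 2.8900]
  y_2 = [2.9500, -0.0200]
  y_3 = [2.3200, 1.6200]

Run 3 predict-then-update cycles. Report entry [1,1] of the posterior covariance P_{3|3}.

P_post[1,1] = 0.1744

step 1: x^-=[1.0994, 0.7659]  P^-=[1.2233 0.0496; 0.0496 0.8125]  S=[1.5433 0.1986; 0.1986 1.3561]  K=[0.7877 0.0385; -0.0465 0.6107]  nu=[-1.2294, 1.9812]  x^+=[0.2072, 2.0330]  P^+=[0.2517 -0.0210; -0.0210 0.3147]
step 2: x^-=[0.1217, 1.9703]  P^-=[0.5139 -0.0015; -0.0015 0.3584]  S=[0.8339 0.0553; 0.0553 0.8767]  K=[0.6139 0.0357; -0.0290 0.4104]  nu=[2.8283, -2.0061]  x^+=[1.7862, 1.0648]  P^+=[0.1961 -0.0134; -0.0134 0.2113]
step 3: x^-=[1.7079, 1.1830]  P^-=[0.4597 0.0046; 0.0046 0.2641]  S=[0.7797 0.0544; 0.0544 0.7830]  K=[0.5867 0.0415; -0.0177 0.3392]  nu=[0.6121, 0.2150]  x^+=[2.0759, 1.2450]  P^+=[0.1873 -0.0091; -0.0091 0.1744]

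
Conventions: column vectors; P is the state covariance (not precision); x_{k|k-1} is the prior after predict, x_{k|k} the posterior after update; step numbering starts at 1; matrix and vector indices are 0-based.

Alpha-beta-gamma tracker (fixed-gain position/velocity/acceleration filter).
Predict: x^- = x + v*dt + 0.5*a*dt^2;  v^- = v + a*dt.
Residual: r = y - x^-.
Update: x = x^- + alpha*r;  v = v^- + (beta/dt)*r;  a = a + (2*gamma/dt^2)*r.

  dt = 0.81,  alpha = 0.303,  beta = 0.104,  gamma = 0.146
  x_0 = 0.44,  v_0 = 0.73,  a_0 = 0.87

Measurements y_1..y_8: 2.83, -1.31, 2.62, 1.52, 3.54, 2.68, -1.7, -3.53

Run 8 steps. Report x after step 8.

x_post = -4.8331

step 1: x_pred=1.3167  r=1.5133  x^+=1.7752  v^+=1.6290  a^+=1.5435
step 2: x_pred=3.6011  r=-4.9111  x^+=2.1130  v^+=2.2487  a^+=-0.6422
step 3: x_pred=3.7238  r=-1.1038  x^+=3.3893  v^+=1.5868  a^+=-1.1334
step 4: x_pred=4.3028  r=-2.7828  x^+=3.4596  v^+=0.3114  a^+=-2.3719
step 5: x_pred=2.9337  r=0.6063  x^+=3.1174  v^+=-1.5320  a^+=-2.1021
step 6: x_pred=1.1869  r=1.4931  x^+=1.6393  v^+=-3.0430  a^+=-1.4376
step 7: x_pred=-1.2971  r=-0.4029  x^+=-1.4192  v^+=-4.2592  a^+=-1.6169
step 8: x_pred=-5.3996  r=1.8696  x^+=-4.8331  v^+=-5.3288  a^+=-0.7848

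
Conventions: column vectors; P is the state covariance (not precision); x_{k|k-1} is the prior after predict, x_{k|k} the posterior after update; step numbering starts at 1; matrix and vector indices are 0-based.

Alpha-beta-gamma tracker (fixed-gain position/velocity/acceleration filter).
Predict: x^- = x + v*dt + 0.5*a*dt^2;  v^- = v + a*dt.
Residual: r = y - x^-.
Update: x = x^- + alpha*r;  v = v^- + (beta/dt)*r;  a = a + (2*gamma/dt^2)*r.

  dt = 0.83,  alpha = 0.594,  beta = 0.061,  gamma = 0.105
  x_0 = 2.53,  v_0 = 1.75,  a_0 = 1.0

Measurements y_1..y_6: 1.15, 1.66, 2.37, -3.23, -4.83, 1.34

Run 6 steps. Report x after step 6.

step 1: x_pred=4.3270  r=-3.1770  x^+=2.4398  v^+=2.3465  a^+=0.0316
step 2: x_pred=4.3983  r=-2.7383  x^+=2.7718  v^+=2.1715  a^+=-0.8032
step 3: x_pred=4.2974  r=-1.9274  x^+=3.1525  v^+=1.3632  a^+=-1.3907
step 4: x_pred=3.8049  r=-7.0349  x^+=-0.3738  v^+=-0.3081  a^+=-3.5352
step 5: x_pred=-1.8473  r=-2.9827  x^+=-3.6190  v^+=-3.4616  a^+=-4.4444
step 6: x_pred=-8.0230  r=9.3630  x^+=-2.4614  v^+=-6.4623  a^+=-1.5903

x_post = -2.4614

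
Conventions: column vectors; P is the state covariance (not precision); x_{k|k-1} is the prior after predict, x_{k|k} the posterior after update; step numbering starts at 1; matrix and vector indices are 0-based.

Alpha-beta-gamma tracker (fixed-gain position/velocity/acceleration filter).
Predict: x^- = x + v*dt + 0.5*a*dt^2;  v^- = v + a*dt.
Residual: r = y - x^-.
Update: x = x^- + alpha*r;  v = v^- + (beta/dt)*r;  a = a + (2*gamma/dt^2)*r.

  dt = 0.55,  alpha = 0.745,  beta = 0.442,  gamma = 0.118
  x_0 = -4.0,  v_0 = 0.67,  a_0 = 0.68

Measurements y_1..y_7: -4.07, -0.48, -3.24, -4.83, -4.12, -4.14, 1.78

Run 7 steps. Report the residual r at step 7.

step 1: x_pred=-3.5286  r=-0.5414  x^+=-3.9320  v^+=0.6090  a^+=0.2577
step 2: x_pred=-3.5581  r=3.0781  x^+=-1.2649  v^+=3.2243  a^+=2.6591
step 3: x_pred=0.9106  r=-4.1506  x^+=-2.1816  v^+=1.3512  a^+=-0.5791
step 4: x_pred=-1.5260  r=-3.3040  x^+=-3.9875  v^+=-1.6225  a^+=-3.1568
step 5: x_pred=-5.3573  r=1.2373  x^+=-4.4355  v^+=-2.3644  a^+=-2.1914
step 6: x_pred=-6.0674  r=1.9274  x^+=-4.6315  v^+=-2.0208  a^+=-0.6878
step 7: x_pred=-5.8469  r=7.6269  x^+=-0.1649  v^+=3.7302  a^+=5.2625

resid = 7.6269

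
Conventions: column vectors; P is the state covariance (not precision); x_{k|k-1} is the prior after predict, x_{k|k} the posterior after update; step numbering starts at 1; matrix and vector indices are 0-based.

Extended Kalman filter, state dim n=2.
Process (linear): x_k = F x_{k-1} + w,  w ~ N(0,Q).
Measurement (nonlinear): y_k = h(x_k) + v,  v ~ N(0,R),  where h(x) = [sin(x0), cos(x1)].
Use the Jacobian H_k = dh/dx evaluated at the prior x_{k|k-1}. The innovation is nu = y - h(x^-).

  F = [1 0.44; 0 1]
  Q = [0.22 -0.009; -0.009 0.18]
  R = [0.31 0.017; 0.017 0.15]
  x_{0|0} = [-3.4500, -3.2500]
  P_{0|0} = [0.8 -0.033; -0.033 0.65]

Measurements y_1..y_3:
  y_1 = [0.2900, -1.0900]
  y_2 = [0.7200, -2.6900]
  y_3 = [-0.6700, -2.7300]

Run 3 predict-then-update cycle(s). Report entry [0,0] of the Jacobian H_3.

step 1: x^-=[-4.8800, -3.2500]  P^-=[1.1168 0.2440; 0.2440 0.8300]  H_jac=[0.1668 0.0000; 0.0000 -0.1082]  S=[0.3411 0.0126; 0.0126 0.1597]  K=[0.5540 -0.2090; 0.1405 -0.5733]  nu=[-0.6960, -0.0959]  x^+=[-5.2455, -3.2928]  P^+=[1.0081 0.2027; 0.2027 0.7728]
step 2: x^-=[-6.6944, -3.2928]  P^-=[1.5560 0.5337; 0.5337 0.9528]  H_jac=[0.9167 0.0000; 0.0000 -0.1507]  S=[1.6175 -0.0567; -0.0567 0.1716]  K=[0.8756 -0.1792; 0.2763 -0.7451]  nu=[1.1197, -1.7014]  x^+=[-5.4091, -1.7157]  P^+=[0.2928 0.0796; 0.0796 0.7106]
step 3: x^-=[-6.1640, -1.7157]  P^-=[0.7204 0.3833; 0.3833 0.8906]  H_jac=[0.9929 0.0000; 0.0000 0.9895]  S=[1.0203 0.3936; 0.3936 1.0221]  K=[0.6553 0.1187; 0.0474 0.8440]  nu=[-0.7889, -2.5856]  x^+=[-6.9880, -3.9354]  P^+=[0.2066 0.0293; 0.0293 0.1288]

H_jac[0,0] = 0.9929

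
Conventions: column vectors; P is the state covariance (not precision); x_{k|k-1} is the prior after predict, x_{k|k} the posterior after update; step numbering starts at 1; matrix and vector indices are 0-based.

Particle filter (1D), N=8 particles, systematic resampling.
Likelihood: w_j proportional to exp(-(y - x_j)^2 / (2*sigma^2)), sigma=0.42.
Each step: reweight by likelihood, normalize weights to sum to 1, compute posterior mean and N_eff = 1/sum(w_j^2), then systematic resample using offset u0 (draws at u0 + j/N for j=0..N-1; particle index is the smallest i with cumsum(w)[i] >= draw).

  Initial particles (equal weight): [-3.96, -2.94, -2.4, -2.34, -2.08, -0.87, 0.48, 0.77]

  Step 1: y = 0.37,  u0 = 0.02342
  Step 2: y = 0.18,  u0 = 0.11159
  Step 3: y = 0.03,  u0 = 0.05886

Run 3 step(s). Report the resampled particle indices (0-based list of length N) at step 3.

step 1: w=[0.0000, 0.0000, 0.0000, 0.0000, 0.0000, 0.0079, 0.5985, 0.3936]  mean=0.5834  Neff=1.9487  idx=[6, 6, 6, 6, 6, 7, 7, 7]
step 2: w=[0.1552, 0.1552, 0.1552, 0.1552, 0.1552, 0.0747, 0.0747, 0.0747]  mean=0.5450  Neff=7.2909  idx=[0, 1, 2, 3, 3, 4, 6, 7]
step 3: w=[0.1481, 0.1481, 0.1481, 0.1481, 0.1481, 0.1481, 0.0557, 0.0557]  mean=0.5123  Neff=7.2563  idx=[0, 1, 2, 2, 3, 4, 5, 6]

resampled_idx = [0, 1, 2, 2, 3, 4, 5, 6]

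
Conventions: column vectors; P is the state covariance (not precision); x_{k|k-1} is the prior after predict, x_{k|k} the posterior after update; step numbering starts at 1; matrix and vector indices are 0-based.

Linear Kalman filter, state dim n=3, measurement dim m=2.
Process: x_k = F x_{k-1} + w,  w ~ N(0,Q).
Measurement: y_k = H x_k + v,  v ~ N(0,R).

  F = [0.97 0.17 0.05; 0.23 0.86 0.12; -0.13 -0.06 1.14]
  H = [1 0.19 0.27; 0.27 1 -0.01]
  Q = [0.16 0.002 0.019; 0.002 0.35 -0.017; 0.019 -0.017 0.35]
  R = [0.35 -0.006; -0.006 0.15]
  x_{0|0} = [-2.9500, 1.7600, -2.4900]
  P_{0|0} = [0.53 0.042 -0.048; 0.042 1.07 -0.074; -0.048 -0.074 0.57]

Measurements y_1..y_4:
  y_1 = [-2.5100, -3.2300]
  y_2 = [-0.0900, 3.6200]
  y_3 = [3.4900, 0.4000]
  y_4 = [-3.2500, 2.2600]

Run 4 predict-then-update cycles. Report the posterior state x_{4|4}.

step 1: x^-=[-2.6868, 0.5363, -2.5607]  P^-=[0.6990 0.3059 -0.0965; 0.3059 1.1763 -0.0992; -0.0965 -0.0992 1.1286]  S=[1.2277 0.6921; 0.6921 1.5451]  K=[0.5547 0.0723; -0.0673 0.8456; 0.2730 -0.2107]  nu=[0.7663, -3.0665]  x^+=[-2.4834, -2.1081, -1.7054]  P^+=[0.2576 -0.0640 -0.1917; -0.0640 0.1448 0.0290; -0.1917 0.0290 1.0481]
step 2: x^-=[-2.8525, -2.5888, -1.4949]  P^-=[0.3700 0.0084 -0.1553; 0.0084 0.4559 0.1002; -0.1553 0.1002 1.7689]  S=[0.7950 0.2017; 0.2017 0.6364]  K=[0.4033 0.0448; -0.0312 0.7282; 0.4493 -0.0786]  nu=[3.6580, 6.9641]  x^+=[-1.0652, 2.3685, -0.3988]  P^+=[0.2321 -0.0613 -0.2948; -0.0613 0.1268 0.0813; -0.2948 0.0813 1.6187]
step 3: x^-=[-0.6505, 1.7441, -0.4582]  P^-=[0.3387 -0.0041 -0.2229; -0.0041 0.4556 0.2051; -0.2229 0.2051 2.5333]  S=[0.7889 0.2019; 0.2019 0.6255]  K=[0.3438 0.0323; -0.0113 0.7270; 0.6376 -0.0146]  nu=[3.9329, -1.1730]  x^+=[0.6635, 0.8469, 2.0664]  P^+=[0.2403 -0.0661 -0.3987; -0.0661 0.1282 0.1238; -0.3987 0.1238 2.2162]
step 4: x^-=[0.8909, 1.1290, 2.2187]  P^-=[0.3370 -0.0132 -0.2956; -0.0132 0.4668 0.3028; -0.2956 0.3028 3.3349]  S=[0.8134 0.2134; 0.2134 0.6302]  K=[0.3067 0.0243; 0.0019 0.7297; 0.8071 0.0277]  nu=[-4.9544, 0.9127]  x^+=[-0.6067, 1.7856, -1.7546]  P^+=[0.2569 -0.0726 -0.5034; -0.0726 0.1307 0.1632; -0.5034 0.1632 2.7951]

x_post = [-0.6067, 1.7856, -1.7546]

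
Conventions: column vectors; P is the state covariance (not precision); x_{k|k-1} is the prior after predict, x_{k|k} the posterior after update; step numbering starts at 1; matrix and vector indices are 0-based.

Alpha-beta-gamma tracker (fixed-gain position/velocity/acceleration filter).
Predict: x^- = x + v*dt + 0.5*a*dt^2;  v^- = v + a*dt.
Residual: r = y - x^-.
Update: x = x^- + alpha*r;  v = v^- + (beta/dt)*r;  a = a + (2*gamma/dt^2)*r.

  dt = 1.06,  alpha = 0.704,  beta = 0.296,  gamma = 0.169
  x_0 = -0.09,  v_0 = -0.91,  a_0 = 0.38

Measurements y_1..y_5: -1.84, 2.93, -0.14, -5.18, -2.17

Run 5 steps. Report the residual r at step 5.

resid = 1.5132

step 1: x_pred=-0.8411  r=-0.9989  x^+=-1.5443  v^+=-0.7861  a^+=0.0795
step 2: x_pred=-2.3330  r=5.2630  x^+=1.3722  v^+=0.7678  a^+=1.6627
step 3: x_pred=3.1202  r=-3.2602  x^+=0.8250  v^+=1.6199  a^+=0.6820
step 4: x_pred=2.9253  r=-8.1053  x^+=-2.7808  v^+=0.0795  a^+=-1.7562
step 5: x_pred=-3.6832  r=1.5132  x^+=-2.6179  v^+=-1.3596  a^+=-1.3010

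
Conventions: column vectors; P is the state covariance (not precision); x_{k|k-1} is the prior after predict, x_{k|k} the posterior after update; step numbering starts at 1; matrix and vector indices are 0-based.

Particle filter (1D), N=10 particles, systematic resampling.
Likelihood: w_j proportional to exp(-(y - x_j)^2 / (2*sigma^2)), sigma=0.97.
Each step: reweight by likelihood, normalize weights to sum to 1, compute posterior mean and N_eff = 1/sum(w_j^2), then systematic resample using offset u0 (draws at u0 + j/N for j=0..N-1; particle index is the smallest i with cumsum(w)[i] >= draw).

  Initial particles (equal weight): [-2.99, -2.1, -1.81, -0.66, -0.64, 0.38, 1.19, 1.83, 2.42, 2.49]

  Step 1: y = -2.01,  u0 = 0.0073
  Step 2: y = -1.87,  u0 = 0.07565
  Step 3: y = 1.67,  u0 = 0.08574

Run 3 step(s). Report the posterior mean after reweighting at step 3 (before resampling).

post_mean = -0.7976

step 1: w=[0.1778, 0.2949, 0.2900, 0.1124, 0.1092, 0.0142, 0.0013, 0.0001, 0.0000, 0.0000]  mean=-1.8127  Neff=4.3968  idx=[0, 0, 1, 1, 1, 2, 2, 2, 3, 4]
step 2: w=[0.0655, 0.0655, 0.1239, 0.1239, 0.1239, 0.1272, 0.1272, 0.1272, 0.0585, 0.0571]  mean=-1.9382  Neff=9.0997  idx=[1, 2, 3, 3, 4, 5, 6, 7, 7, 9]
step 3: w=[0.0001, 0.0078, 0.0078, 0.0078, 0.0078, 0.0239, 0.0239, 0.0239, 0.0239, 0.8732]  mean=-0.7976  Neff=1.3072  idx=[7, 9, 9, 9, 9, 9, 9, 9, 9, 9]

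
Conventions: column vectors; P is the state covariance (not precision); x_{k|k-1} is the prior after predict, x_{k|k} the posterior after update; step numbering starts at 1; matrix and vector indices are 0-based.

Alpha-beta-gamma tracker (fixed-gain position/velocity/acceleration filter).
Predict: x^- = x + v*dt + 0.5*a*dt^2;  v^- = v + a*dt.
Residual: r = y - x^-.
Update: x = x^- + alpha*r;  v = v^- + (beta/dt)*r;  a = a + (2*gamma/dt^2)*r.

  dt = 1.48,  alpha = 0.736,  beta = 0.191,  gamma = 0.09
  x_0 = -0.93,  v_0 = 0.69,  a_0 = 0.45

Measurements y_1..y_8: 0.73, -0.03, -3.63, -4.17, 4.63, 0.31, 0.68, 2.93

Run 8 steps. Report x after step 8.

x_post = 2.1558

step 1: x_pred=0.5840  r=0.1460  x^+=0.6915  v^+=1.3748  a^+=0.4620
step 2: x_pred=3.2322  r=-3.2622  x^+=0.8312  v^+=1.6376  a^+=0.1939
step 3: x_pred=3.4672  r=-7.0972  x^+=-1.7563  v^+=1.0087  a^+=-0.3893
step 4: x_pred=-0.6899  r=-3.4801  x^+=-3.2513  v^+=-0.0166  a^+=-0.6753
step 5: x_pred=-4.0155  r=8.6455  x^+=2.3476  v^+=0.0997  a^+=0.0352
step 6: x_pred=2.5336  r=-2.2236  x^+=0.8970  v^+=-0.1353  a^+=-0.1476
step 7: x_pred=0.5352  r=0.1448  x^+=0.6418  v^+=-0.3350  a^+=-0.1357
step 8: x_pred=-0.0026  r=2.9326  x^+=2.1558  v^+=-0.1573  a^+=0.1053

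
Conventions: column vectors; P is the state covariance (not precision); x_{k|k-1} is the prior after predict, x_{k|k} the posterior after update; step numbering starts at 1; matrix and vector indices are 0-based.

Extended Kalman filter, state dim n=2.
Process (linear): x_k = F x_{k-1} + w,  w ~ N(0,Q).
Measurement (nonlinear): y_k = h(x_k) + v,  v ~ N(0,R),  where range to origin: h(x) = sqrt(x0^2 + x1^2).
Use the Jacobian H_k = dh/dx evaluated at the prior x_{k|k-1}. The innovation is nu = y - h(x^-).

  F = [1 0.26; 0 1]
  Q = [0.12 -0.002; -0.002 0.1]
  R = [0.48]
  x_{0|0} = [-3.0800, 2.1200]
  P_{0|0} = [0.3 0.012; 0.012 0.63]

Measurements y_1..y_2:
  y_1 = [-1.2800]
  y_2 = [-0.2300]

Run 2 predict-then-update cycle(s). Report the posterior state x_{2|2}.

step 1: x^-=[-2.5288, 2.1200]  P^-=[0.4688 0.1738; 0.1738 0.7300]  H_jac=[-0.7663 0.6424]  S=[0.8855]  K=[-0.2796; 0.3792]  nu=[-4.5799]  x^+=[-1.2481, 0.3832]  P^+=[0.3996 0.2677; 0.2677 0.6027]
step 2: x^-=[-1.1484, 0.3832]  P^-=[0.6995 0.4224; 0.4224 0.7027]  H_jac=[-0.9486 0.3165]  S=[0.9262]  K=[-0.5721; -0.1925]  nu=[-1.4407]  x^+=[-0.3242, 0.6605]  P^+=[0.3964 0.3204; 0.3204 0.6683]

x_post = [-0.3242, 0.6605]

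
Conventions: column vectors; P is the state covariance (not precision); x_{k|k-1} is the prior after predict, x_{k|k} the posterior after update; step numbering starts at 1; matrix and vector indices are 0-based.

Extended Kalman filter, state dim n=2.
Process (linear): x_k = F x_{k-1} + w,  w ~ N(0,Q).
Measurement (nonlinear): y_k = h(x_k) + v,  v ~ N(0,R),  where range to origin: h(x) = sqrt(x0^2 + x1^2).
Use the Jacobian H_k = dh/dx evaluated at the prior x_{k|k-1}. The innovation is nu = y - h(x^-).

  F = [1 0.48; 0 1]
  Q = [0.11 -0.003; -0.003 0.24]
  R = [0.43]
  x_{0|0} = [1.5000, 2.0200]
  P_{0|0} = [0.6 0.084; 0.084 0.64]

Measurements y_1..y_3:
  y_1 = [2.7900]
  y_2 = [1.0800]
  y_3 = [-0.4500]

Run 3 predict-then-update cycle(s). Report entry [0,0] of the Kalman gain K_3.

K[0,0] = 0.4600

step 1: x^-=[2.4696, 2.0200]  P^-=[0.9381 0.3882; 0.3882 0.8800]  H_jac=[0.7740 0.6331]  S=[1.7253]  K=[0.5633; 0.4971]  nu=[-0.4005]  x^+=[2.2440, 1.8209]  P^+=[0.3906 -0.0949; -0.0949 0.4537]
step 2: x^-=[3.1180, 1.8209]  P^-=[0.5140 0.1198; 0.1198 0.6937]  H_jac=[0.8635 0.5043]  S=[1.0940]  K=[0.4609; 0.4143]  nu=[-2.5308]  x^+=[1.9515, 0.7723]  P^+=[0.2816 -0.0891; -0.0891 0.5059]
step 3: x^-=[2.3222, 0.7723]  P^-=[0.4226 0.1507; 0.1507 0.7459]  H_jac=[0.9489 0.3156]  S=[0.9750]  K=[0.4600; 0.3881]  nu=[-2.8973]  x^+=[0.9894, -0.3521]  P^+=[0.2162 -0.0234; -0.0234 0.5990]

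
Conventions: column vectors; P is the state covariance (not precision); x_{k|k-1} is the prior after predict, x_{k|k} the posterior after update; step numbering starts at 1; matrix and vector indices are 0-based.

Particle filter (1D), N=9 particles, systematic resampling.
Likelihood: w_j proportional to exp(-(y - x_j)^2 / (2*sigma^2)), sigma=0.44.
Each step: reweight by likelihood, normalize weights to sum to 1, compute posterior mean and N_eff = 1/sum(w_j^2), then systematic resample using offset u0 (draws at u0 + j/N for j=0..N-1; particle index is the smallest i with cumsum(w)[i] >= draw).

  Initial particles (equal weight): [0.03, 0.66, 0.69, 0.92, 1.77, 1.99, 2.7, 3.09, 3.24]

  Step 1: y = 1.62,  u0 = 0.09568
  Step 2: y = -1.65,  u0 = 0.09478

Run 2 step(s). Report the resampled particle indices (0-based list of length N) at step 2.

resampled_idx = [0, 0, 0, 0, 1, 1, 1, 1, 1]

step 1: w=[0.0007, 0.0424, 0.0491, 0.1292, 0.4322, 0.3217, 0.0225, 0.0017, 0.0005]  mean=1.6537  Neff=3.2083  idx=[3, 3, 4, 4, 4, 4, 5, 5, 6]
step 2: w=[0.5000, 0.5000, 0.0000, 0.0000, 0.0000, 0.0000, 0.0000, 0.0000, 0.0000]  mean=0.9200  Neff=2.0000  idx=[0, 0, 0, 0, 1, 1, 1, 1, 1]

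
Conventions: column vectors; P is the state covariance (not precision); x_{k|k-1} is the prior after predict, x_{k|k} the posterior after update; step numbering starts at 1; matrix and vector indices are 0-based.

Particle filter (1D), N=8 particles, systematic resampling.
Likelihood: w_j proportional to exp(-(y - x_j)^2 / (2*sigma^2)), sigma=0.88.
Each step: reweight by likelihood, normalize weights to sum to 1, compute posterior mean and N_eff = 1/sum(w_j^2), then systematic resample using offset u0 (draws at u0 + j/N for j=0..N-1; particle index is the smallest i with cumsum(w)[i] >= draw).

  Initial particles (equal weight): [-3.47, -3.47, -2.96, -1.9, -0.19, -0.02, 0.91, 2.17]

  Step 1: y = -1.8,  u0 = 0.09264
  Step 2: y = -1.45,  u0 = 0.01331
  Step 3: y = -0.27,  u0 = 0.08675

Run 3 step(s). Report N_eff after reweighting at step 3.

N_eff = 3.1489

step 1: w=[0.0798, 0.0798, 0.2027, 0.4802, 0.0907, 0.0625, 0.0042, 0.0000]  mean=-2.0812  Neff=3.3716  idx=[1, 2, 2, 3, 3, 3, 4, 5]
step 2: w=[0.0189, 0.0606, 0.0606, 0.2316, 0.2316, 0.2316, 0.0947, 0.0705]  mean=-1.7637  Neff=5.4785  idx=[0, 2, 3, 4, 4, 5, 5, 6]
step 3: w=[0.0007, 0.0049, 0.0944, 0.0944, 0.0944, 0.0944, 0.0944, 0.5225]  mean=-1.0128  Neff=3.1489  idx=[2, 4, 5, 6, 7, 7, 7, 7]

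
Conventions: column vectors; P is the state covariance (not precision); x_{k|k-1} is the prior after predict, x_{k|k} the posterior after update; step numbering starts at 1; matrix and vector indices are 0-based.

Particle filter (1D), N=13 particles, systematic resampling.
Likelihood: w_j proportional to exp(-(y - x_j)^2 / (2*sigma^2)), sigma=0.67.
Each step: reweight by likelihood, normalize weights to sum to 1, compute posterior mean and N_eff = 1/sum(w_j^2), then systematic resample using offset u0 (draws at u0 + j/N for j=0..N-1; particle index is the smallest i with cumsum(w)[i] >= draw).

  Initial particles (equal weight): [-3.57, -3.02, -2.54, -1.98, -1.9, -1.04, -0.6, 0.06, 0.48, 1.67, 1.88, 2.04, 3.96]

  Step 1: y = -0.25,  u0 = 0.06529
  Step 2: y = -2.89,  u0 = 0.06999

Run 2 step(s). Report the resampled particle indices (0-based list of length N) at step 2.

step 1: w=[0.0000, 0.0001, 0.0010, 0.0122, 0.0164, 0.1700, 0.2973, 0.3061, 0.1882, 0.0056, 0.0022, 0.0010, 0.0000]  mean=-0.2890  Neff=4.0510  idx=[5, 5, 6, 6, 6, 6, 7, 7, 7, 7, 8, 8, 8]
step 2: w=[0.3941, 0.3941, 0.0518, 0.0518, 0.0518, 0.0518, 0.0011, 0.0011, 0.0011, 0.0011, 0.0001, 0.0001, 0.0001]  mean=-0.9437  Neff=3.1118  idx=[0, 0, 0, 0, 0, 1, 1, 1, 1, 1, 2, 4, 5]

resampled_idx = [0, 0, 0, 0, 0, 1, 1, 1, 1, 1, 2, 4, 5]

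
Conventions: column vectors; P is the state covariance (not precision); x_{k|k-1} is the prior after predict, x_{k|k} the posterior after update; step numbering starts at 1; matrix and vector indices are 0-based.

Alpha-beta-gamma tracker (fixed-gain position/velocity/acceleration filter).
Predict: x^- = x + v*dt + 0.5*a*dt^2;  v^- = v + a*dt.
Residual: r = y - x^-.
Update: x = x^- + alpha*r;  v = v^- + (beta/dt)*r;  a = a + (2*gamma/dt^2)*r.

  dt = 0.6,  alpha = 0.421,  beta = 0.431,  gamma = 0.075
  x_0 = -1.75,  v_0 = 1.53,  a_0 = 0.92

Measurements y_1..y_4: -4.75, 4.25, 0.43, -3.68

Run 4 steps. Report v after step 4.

step 1: x_pred=-0.6664  r=-4.0836  x^+=-2.3856  v^+=-0.8514  a^+=-0.7815
step 2: x_pred=-3.0371  r=7.2871  x^+=0.0308  v^+=3.9143  a^+=2.2548
step 3: x_pred=2.7852  r=-2.3552  x^+=1.7937  v^+=3.5753  a^+=1.2735
step 4: x_pred=4.1681  r=-7.8481  x^+=0.8640  v^+=-1.2981  a^+=-1.9966

v_post = -1.2981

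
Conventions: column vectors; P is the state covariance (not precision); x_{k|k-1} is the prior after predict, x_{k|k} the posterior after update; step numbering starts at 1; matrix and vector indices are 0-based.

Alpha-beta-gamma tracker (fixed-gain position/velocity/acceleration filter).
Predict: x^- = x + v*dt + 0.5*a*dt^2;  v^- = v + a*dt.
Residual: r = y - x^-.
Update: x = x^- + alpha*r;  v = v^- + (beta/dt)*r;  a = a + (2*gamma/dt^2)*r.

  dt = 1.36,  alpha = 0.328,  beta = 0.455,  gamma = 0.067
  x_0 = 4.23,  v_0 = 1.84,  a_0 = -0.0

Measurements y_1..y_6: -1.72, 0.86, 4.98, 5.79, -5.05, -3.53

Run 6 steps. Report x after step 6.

step 1: x_pred=6.7324  r=-8.4524  x^+=3.9600  v^+=-0.9878  a^+=-0.6124
step 2: x_pred=2.0503  r=-1.1903  x^+=1.6599  v^+=-2.2188  a^+=-0.6986
step 3: x_pred=-2.0038  r=6.9838  x^+=0.2869  v^+=-0.8324  a^+=-0.1926
step 4: x_pred=-1.0234  r=6.8134  x^+=1.2114  v^+=1.1851  a^+=0.3010
step 5: x_pred=3.1015  r=-8.1515  x^+=0.4278  v^+=-1.1327  a^+=-0.2896
step 6: x_pred=-1.3805  r=-2.1495  x^+=-2.0855  v^+=-2.2457  a^+=-0.4453

x_post = -2.0855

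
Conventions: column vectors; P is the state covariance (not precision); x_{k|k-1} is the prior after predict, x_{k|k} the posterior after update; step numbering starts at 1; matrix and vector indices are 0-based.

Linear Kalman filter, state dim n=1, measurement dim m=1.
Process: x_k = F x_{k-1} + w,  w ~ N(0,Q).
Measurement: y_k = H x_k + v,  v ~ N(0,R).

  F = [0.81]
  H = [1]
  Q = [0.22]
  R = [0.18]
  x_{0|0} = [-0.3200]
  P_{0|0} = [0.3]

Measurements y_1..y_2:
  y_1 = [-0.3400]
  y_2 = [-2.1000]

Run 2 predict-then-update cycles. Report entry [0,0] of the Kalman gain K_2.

step 1: x^-=[-0.2592]  P^-=[0.4168]  S=[0.5968]  K=[0.6984]  nu=[-0.0808]  x^+=[-0.3156]  P^+=[0.1257]
step 2: x^-=[-0.2557]  P^-=[0.3025]  S=[0.4825]  K=[0.6269]  nu=[-1.8443]  x^+=[-1.4119]  P^+=[0.1128]

K[0,0] = 0.6269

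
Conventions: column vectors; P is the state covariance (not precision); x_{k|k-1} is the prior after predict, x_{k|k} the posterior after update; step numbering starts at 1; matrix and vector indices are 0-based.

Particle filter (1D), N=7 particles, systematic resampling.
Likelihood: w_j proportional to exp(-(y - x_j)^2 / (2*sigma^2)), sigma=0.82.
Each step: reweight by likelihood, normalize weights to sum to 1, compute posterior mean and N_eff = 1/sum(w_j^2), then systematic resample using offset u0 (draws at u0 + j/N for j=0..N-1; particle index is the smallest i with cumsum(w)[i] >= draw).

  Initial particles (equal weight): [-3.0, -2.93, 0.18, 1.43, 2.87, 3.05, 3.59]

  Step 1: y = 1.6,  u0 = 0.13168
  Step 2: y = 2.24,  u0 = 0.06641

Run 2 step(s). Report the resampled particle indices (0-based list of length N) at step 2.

step 1: w=[0.0000, 0.0000, 0.1265, 0.5544, 0.1707, 0.1186, 0.0298]  mean=1.7743  Neff=2.7215  idx=[3, 3, 3, 3, 4, 4, 6]
step 2: w=[0.1461, 0.1461, 0.1461, 0.1461, 0.1771, 0.1771, 0.0614]  mean=2.0727  Neff=6.5837  idx=[0, 1, 2, 3, 4, 5, 5]

resampled_idx = [0, 1, 2, 3, 4, 5, 5]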